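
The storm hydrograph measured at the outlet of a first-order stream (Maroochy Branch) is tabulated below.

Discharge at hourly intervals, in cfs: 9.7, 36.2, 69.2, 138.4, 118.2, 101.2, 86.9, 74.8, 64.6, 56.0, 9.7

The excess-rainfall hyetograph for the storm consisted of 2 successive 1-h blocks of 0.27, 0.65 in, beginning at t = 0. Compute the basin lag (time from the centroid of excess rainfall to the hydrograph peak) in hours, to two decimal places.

Centroid of excess rainfall: t_c = Σ P_i·t̄_i / ΣP_i = 1.2065 h (block centres at 0.5, 1.5 h).
Hydrograph peak occurs at t = 3 h, so basin lag t_L = 3 − 1.2065 = 1.79 h.

t_L ≈ 1.79 h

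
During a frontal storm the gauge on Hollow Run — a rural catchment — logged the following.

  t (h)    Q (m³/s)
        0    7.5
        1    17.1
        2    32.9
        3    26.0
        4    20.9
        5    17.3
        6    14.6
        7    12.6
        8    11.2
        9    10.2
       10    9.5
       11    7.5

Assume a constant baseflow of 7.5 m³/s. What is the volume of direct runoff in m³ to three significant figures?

V ≈ 3.50 × 10^5 m³

Direct-runoff ordinates (Q − Q_b): 0.0, 9.6, 25.4, 18.5, 13.4, 9.8, 7.1, 5.1, 3.7, 2.7, 2.0, 0.0 m³/s.
ΣQ_DR = 97.30 m³/s.
With Δt = 1 h = 3600 s, V = ΣQ_DR · Δt = 97.30 × 3600 = 3.50 × 10^5 m³.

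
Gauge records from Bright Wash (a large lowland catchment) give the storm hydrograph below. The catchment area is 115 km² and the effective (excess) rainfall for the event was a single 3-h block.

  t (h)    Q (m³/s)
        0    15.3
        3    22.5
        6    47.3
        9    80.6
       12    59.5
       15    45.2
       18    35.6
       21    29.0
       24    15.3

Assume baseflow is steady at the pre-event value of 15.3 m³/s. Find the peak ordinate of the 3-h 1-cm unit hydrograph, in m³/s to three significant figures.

Direct runoff: 0.0, 7.2, 32.0, 65.3, 44.2, 29.9, 20.3, 13.7, 0.0 m³/s; ΣQ_DR = 212.6 m³/s, peak = 65.3 m³/s.
Runoff depth d = ΣQ_DR·Δt / A = 212.6 × 10800 / (115 km²) = 19.97 mm.
The 1-cm UH is the DRH scaled by (10 mm)/d, so U_p = 65.3 × 10/19.97 = 32.7 m³/s.

U_p ≈ 32.7 m³/s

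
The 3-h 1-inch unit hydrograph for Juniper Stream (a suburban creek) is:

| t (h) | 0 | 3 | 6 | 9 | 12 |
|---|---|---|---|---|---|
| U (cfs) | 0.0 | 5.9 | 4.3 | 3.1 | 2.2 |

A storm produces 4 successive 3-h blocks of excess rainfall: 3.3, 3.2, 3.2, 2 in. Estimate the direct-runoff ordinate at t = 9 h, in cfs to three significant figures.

By discrete convolution, Q_j = Σ (P_i / 1 in) · U_{j−i}.
At t = 9 h (j=3): Q = (3.3/1)·3.1 + (3.2/1)·4.3 + (3.2/1)·5.9 + (2/1)·0.0 = 42.9 cfs.

Q ≈ 42.9 cfs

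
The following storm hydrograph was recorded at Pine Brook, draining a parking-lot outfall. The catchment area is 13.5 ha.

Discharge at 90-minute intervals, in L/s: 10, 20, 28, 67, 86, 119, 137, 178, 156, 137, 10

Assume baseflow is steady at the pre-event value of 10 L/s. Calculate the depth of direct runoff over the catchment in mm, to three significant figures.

Direct runoff: 0.0, 10.0, 18.0, 57.0, 76.0, 109.0, 127.0, 168.0, 146.0, 127.0, 0.0 L/s; ΣQ_DR = 838.0 L/s.
V = ΣQ_DR · Δt = 838.0 × 5400 s = 4.525 × 10^6 L.
Over A = 13.5 ha, depth = V / A = 33.5 mm.

d ≈ 33.5 mm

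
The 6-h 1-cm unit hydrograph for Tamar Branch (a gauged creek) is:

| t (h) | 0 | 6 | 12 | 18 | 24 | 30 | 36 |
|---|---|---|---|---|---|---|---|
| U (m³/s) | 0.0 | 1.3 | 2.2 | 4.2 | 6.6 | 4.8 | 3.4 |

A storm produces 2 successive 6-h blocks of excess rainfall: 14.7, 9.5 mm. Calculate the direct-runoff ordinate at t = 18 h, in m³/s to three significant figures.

Q ≈ 8.26 m³/s

By discrete convolution, Q_j = Σ (P_i / 10 mm) · U_{j−i}.
At t = 18 h (j=3): Q = (14.7/10)·4.2 + (9.5/10)·2.2 = 8.26 m³/s.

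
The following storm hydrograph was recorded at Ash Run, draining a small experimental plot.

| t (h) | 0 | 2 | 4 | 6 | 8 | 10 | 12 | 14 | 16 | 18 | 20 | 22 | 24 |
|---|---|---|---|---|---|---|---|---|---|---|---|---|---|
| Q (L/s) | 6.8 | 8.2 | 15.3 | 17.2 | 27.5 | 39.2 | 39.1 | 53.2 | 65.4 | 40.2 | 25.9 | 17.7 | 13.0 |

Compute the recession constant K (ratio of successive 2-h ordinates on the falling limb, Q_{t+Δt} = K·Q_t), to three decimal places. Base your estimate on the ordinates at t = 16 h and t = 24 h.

Using the recession-limb readings at t = 16 h and t = 24 h: Q falls from 65.4 to 13.0 L/s over 4 intervals.
K = (Q₂/Q₁)^(1/4) = (13.0/65.4)^(1/4) = 0.668.

K ≈ 0.668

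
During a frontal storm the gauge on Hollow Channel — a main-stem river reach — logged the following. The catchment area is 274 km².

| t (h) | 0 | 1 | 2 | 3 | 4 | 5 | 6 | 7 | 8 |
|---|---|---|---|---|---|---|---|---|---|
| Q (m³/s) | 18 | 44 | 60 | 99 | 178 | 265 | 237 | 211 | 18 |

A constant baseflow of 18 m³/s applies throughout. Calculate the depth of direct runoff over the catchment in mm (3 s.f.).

d ≈ 12.7 mm

Direct runoff: 0.0, 26.0, 42.0, 81.0, 160.0, 247.0, 219.0, 193.0, 0.0 m³/s; ΣQ_DR = 968.0 m³/s.
V = ΣQ_DR · Δt = 968.0 × 3600 s = 3.485 × 10^6 m³.
Over A = 274 km², depth = V / A = 12.7 mm.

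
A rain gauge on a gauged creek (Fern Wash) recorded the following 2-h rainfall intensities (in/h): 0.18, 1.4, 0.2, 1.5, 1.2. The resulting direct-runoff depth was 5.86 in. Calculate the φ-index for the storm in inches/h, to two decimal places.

φ ≈ 0.39 in/h

Only the 3 blocks with intensity above φ contribute runoff: 1.4, 1.5, 1.2 in/h.
Σ(I−φ)·Δt = d  ⇒  (1.4+1.5+1.2 − 3φ)·2 = 5.86
φ = (4.100 − 5.86/2) / 3 = 0.39 in/h.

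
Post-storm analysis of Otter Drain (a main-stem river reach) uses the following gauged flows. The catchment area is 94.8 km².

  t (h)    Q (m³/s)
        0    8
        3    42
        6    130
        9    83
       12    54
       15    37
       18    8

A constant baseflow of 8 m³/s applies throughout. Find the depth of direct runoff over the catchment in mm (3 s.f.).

d ≈ 34.9 mm

Direct runoff: 0.0, 34.0, 122.0, 75.0, 46.0, 29.0, 0.0 m³/s; ΣQ_DR = 306.0 m³/s.
V = ΣQ_DR · Δt = 306.0 × 10800 s = 3.305 × 10^6 m³.
Over A = 94.8 km², depth = V / A = 34.9 mm.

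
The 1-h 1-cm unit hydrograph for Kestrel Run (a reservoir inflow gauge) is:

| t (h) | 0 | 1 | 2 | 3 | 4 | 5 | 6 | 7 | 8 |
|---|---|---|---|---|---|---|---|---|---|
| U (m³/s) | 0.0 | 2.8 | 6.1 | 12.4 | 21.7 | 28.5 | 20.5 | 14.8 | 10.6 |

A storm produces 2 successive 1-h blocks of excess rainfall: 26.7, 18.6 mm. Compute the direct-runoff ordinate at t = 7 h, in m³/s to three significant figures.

Q ≈ 77.6 m³/s

By discrete convolution, Q_j = Σ (P_i / 10 mm) · U_{j−i}.
At t = 7 h (j=7): Q = (26.7/10)·14.8 + (18.6/10)·20.5 = 77.6 m³/s.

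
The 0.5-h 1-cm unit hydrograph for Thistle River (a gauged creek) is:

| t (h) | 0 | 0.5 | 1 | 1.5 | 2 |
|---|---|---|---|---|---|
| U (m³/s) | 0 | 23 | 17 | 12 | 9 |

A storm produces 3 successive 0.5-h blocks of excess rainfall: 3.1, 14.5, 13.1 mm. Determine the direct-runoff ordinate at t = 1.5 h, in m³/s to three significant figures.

Q ≈ 58.5 m³/s

By discrete convolution, Q_j = Σ (P_i / 10 mm) · U_{j−i}.
At t = 1.5 h (j=3): Q = (3.1/10)·12 + (14.5/10)·17 + (13.1/10)·23 = 58.5 m³/s.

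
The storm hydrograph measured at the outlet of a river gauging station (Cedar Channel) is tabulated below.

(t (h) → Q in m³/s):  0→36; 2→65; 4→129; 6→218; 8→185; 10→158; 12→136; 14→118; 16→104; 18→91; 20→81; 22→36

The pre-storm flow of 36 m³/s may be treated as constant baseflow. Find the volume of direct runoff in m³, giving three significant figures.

Direct-runoff ordinates (Q − Q_b): 0.0, 29.0, 93.0, 182.0, 149.0, 122.0, 100.0, 82.0, 68.0, 55.0, 45.0, 0.0 m³/s.
ΣQ_DR = 925.0 m³/s.
With Δt = 2 h = 7200 s, V = ΣQ_DR · Δt = 925.0 × 7200 = 6.66 × 10^6 m³.

V ≈ 6.66 × 10^6 m³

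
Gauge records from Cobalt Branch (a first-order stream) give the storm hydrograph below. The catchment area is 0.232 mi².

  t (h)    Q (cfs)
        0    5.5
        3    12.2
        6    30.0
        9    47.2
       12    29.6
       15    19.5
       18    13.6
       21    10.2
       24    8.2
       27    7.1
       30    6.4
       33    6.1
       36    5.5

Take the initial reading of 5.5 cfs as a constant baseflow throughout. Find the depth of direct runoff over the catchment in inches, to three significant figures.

d ≈ 2.60 in

Direct runoff: 0.0, 6.7, 24.5, 41.7, 24.1, 14.0, 8.1, 4.7, 2.7, 1.6, 0.9, 0.6, 0.0 cfs; ΣQ_DR = 129.6 cfs.
V = ΣQ_DR · Δt = 129.6 × 10800 s = 1.400 × 10^6 ft³.
Over A = 0.232 mi², depth = V / A = 2.60 in.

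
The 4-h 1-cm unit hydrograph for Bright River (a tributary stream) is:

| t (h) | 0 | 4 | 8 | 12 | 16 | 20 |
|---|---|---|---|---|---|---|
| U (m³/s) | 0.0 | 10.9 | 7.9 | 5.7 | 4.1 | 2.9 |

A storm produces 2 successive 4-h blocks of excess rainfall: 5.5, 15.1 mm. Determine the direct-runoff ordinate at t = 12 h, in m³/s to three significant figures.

By discrete convolution, Q_j = Σ (P_i / 10 mm) · U_{j−i}.
At t = 12 h (j=3): Q = (5.5/10)·5.7 + (15.1/10)·7.9 = 15.1 m³/s.

Q ≈ 15.1 m³/s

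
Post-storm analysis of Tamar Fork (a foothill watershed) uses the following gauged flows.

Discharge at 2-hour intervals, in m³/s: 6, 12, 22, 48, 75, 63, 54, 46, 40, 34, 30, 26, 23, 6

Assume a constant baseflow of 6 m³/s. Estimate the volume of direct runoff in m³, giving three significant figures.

Direct-runoff ordinates (Q − Q_b): 0.0, 6.0, 16.0, 42.0, 69.0, 57.0, 48.0, 40.0, 34.0, 28.0, 24.0, 20.0, 17.0, 0.0 m³/s.
ΣQ_DR = 401.0 m³/s.
With Δt = 2 h = 7200 s, V = ΣQ_DR · Δt = 401.0 × 7200 = 2.89 × 10^6 m³.

V ≈ 2.89 × 10^6 m³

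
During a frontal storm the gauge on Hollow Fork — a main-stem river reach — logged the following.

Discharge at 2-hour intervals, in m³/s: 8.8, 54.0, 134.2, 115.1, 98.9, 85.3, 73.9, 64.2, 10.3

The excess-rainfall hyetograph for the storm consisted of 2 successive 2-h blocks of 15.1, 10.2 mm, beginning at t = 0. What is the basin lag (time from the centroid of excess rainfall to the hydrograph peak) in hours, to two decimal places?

t_L ≈ 2.19 h

Centroid of excess rainfall: t_c = Σ P_i·t̄_i / ΣP_i = 1.8063 h (block centres at 1, 3 h).
Hydrograph peak occurs at t = 4 h, so basin lag t_L = 4 − 1.8063 = 2.19 h.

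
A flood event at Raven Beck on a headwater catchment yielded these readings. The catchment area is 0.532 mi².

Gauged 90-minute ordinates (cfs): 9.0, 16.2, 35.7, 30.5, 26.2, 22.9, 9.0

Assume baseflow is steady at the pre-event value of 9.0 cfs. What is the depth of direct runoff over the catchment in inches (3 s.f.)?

d ≈ 0.378 in

Direct runoff: 0.0, 7.2, 26.7, 21.5, 17.2, 13.9, 0.0 cfs; ΣQ_DR = 86.50 cfs.
V = ΣQ_DR · Δt = 86.50 × 5400 s = 4.671 × 10^5 ft³.
Over A = 0.532 mi², depth = V / A = 0.378 in.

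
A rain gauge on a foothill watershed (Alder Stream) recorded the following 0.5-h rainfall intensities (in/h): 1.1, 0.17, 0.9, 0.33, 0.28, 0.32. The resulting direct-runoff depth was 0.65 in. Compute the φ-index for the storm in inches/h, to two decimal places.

Only the 2 blocks with intensity above φ contribute runoff: 1.1, 0.9 in/h.
Σ(I−φ)·Δt = d  ⇒  (1.1+0.9 − 2φ)·0.5 = 0.65
φ = (2.000 − 0.65/0.5) / 2 = 0.35 in/h.

φ ≈ 0.35 in/h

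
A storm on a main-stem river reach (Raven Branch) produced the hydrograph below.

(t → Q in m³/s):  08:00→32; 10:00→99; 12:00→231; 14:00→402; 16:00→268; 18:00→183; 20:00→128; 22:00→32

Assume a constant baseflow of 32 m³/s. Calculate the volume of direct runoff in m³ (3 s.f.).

Direct-runoff ordinates (Q − Q_b): 0.0, 67.0, 199.0, 370.0, 236.0, 151.0, 96.0, 0.0 m³/s.
ΣQ_DR = 1119 m³/s.
With Δt = 2 h = 7200 s, V = ΣQ_DR · Δt = 1119 × 7200 = 8.06 × 10^6 m³.

V ≈ 8.06 × 10^6 m³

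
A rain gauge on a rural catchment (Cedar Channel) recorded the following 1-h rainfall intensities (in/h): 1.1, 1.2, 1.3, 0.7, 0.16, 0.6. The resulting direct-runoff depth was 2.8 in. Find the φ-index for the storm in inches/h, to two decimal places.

Only the 5 blocks with intensity above φ contribute runoff: 1.1, 1.2, 1.3, 0.7, 0.6 in/h.
Σ(I−φ)·Δt = d  ⇒  (1.1+1.2+1.3+0.7+0.6 − 5φ)·1 = 2.8
φ = (4.900 − 2.8/1) / 5 = 0.42 in/h.

φ ≈ 0.42 in/h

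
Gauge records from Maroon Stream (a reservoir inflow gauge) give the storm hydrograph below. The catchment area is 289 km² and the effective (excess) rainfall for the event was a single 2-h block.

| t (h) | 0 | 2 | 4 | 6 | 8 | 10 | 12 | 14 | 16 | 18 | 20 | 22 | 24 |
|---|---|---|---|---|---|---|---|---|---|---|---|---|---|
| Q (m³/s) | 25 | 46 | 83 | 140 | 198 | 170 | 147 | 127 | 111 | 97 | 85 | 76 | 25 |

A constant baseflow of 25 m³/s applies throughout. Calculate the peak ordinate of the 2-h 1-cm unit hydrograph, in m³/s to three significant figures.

Direct runoff: 0.0, 21.0, 58.0, 115.0, 173.0, 145.0, 122.0, 102.0, 86.0, 72.0, 60.0, 51.0, 0.0 m³/s; ΣQ_DR = 1005 m³/s, peak = 173.0 m³/s.
Runoff depth d = ΣQ_DR·Δt / A = 1005 × 7200 / (289 km²) = 25.04 mm.
The 1-cm UH is the DRH scaled by (10 mm)/d, so U_p = 173.0 × 10/25.04 = 69.1 m³/s.

U_p ≈ 69.1 m³/s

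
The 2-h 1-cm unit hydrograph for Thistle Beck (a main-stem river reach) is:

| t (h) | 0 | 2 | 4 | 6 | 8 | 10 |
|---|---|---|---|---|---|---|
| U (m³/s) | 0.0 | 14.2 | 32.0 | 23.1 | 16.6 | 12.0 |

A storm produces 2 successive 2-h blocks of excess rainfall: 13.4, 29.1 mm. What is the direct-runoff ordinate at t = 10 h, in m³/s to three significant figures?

Q ≈ 64.4 m³/s

By discrete convolution, Q_j = Σ (P_i / 10 mm) · U_{j−i}.
At t = 10 h (j=5): Q = (13.4/10)·12.0 + (29.1/10)·16.6 = 64.4 m³/s.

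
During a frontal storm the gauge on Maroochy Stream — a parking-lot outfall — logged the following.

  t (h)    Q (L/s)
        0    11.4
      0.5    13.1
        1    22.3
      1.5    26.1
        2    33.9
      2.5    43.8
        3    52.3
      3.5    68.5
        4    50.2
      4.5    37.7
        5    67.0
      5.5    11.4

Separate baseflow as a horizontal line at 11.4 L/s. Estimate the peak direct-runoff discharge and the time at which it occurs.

Q_p = 57.1 L/s at t = 3.5 h

Subtracting baseflow gives direct-runoff ordinates: 0.0, 1.7, 10.9, 14.7, 22.5, 32.4, 40.9, 57.1, 38.8, 26.3, 55.6, 0.0 L/s.
The maximum is 57.1 L/s, occurring at the reading for t = 3.5 h.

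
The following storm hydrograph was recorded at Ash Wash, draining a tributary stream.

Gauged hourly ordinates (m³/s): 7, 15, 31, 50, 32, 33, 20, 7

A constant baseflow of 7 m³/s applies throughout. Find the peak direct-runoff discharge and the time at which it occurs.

Subtracting baseflow gives direct-runoff ordinates: 0.0, 8.0, 24.0, 43.0, 25.0, 26.0, 13.0, 0.0 m³/s.
The maximum is 43.0 m³/s, occurring at the reading for t = 3 h.

Q_p = 43.0 m³/s at t = 3 h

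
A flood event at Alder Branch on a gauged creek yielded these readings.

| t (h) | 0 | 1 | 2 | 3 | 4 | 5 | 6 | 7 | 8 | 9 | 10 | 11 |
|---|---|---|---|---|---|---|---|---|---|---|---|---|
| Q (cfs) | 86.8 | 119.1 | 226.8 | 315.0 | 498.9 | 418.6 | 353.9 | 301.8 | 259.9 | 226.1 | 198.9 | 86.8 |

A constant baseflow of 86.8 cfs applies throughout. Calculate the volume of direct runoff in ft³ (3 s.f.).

V ≈ 7.38 × 10^6 ft³

Direct-runoff ordinates (Q − Q_b): 0.0, 32.3, 140.0, 228.2, 412.1, 331.8, 267.1, 215.0, 173.1, 139.3, 112.1, 0.0 cfs.
ΣQ_DR = 2051 cfs.
With Δt = 1 h = 3600 s, V = ΣQ_DR · Δt = 2051 × 3600 = 7.38 × 10^6 ft³.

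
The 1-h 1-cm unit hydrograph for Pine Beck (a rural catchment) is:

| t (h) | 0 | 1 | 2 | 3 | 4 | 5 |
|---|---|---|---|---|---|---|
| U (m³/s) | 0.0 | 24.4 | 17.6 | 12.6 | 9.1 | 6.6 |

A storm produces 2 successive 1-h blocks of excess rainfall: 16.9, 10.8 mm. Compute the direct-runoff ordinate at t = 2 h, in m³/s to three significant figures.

Q ≈ 56.1 m³/s

By discrete convolution, Q_j = Σ (P_i / 10 mm) · U_{j−i}.
At t = 2 h (j=2): Q = (16.9/10)·17.6 + (10.8/10)·24.4 = 56.1 m³/s.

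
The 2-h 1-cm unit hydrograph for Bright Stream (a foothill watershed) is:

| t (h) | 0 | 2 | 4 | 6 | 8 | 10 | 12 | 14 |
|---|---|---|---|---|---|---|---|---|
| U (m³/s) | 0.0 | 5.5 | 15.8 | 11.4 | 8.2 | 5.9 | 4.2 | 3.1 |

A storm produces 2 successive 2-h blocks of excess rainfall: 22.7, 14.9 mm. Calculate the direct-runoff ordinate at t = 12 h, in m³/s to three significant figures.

Q ≈ 18.3 m³/s

By discrete convolution, Q_j = Σ (P_i / 10 mm) · U_{j−i}.
At t = 12 h (j=6): Q = (22.7/10)·4.2 + (14.9/10)·5.9 = 18.3 m³/s.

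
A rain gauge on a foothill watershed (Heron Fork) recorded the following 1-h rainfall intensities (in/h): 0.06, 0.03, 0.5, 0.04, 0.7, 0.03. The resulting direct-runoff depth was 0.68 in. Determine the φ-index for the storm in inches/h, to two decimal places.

φ ≈ 0.26 in/h

Only the 2 blocks with intensity above φ contribute runoff: 0.5, 0.7 in/h.
Σ(I−φ)·Δt = d  ⇒  (0.5+0.7 − 2φ)·1 = 0.68
φ = (1.200 − 0.68/1) / 2 = 0.26 in/h.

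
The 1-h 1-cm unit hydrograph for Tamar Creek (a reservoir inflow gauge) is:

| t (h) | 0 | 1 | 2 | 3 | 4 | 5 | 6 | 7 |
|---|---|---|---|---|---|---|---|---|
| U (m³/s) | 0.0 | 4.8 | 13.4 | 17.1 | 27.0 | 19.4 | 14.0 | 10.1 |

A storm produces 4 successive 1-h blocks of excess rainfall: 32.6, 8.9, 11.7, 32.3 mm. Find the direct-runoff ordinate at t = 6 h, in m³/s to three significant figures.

Q ≈ 150 m³/s

By discrete convolution, Q_j = Σ (P_i / 10 mm) · U_{j−i}.
At t = 6 h (j=6): Q = (32.6/10)·14.0 + (8.9/10)·19.4 + (11.7/10)·27.0 + (32.3/10)·17.1 = 150 m³/s.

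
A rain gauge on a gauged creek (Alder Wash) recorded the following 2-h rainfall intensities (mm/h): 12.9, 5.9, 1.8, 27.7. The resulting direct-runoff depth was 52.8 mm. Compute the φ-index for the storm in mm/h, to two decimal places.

φ ≈ 7.10 mm/h

Only the 2 blocks with intensity above φ contribute runoff: 12.9, 27.7 mm/h.
Σ(I−φ)·Δt = d  ⇒  (12.9+27.7 − 2φ)·2 = 52.8
φ = (40.60 − 52.8/2) / 2 = 7.10 mm/h.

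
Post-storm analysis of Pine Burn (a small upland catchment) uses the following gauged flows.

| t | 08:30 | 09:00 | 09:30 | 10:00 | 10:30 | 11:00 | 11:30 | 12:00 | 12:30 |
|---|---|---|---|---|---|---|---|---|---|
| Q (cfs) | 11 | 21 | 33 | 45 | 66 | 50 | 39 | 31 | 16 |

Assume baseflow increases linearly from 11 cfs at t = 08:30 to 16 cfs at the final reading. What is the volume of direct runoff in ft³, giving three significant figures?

Direct-runoff ordinates (Q − Q_b): 0.00, 9.38, 20.75, 32.12, 52.50, 35.88, 24.25, 15.62, 0.00 cfs.
ΣQ_DR = 190.5 cfs.
With Δt = 0.5 h = 1800 s, V = ΣQ_DR · Δt = 190.5 × 1800 = 3.43 × 10^5 ft³.

V ≈ 3.43 × 10^5 ft³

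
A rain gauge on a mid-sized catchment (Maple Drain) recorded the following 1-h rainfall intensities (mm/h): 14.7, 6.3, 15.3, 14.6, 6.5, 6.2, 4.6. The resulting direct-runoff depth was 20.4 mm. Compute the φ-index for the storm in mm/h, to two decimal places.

Only the 3 blocks with intensity above φ contribute runoff: 14.7, 15.3, 14.6 mm/h.
Σ(I−φ)·Δt = d  ⇒  (14.7+15.3+14.6 − 3φ)·1 = 20.4
φ = (44.60 − 20.4/1) / 3 = 8.07 mm/h.

φ ≈ 8.07 mm/h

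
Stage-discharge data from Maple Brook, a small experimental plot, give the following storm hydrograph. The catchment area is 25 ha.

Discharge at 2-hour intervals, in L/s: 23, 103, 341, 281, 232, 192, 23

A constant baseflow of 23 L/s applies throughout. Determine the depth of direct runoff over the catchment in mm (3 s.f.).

d ≈ 29.8 mm

Direct runoff: 0.0, 80.0, 318.0, 258.0, 209.0, 169.0, 0.0 L/s; ΣQ_DR = 1034 L/s.
V = ΣQ_DR · Δt = 1034 × 7200 s = 7.445 × 10^6 L.
Over A = 25 ha, depth = V / A = 29.8 mm.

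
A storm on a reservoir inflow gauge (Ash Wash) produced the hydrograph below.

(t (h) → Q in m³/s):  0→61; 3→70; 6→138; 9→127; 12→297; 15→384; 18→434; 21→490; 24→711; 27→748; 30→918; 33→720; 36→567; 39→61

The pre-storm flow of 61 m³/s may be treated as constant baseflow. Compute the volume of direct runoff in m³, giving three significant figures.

Direct-runoff ordinates (Q − Q_b): 0.0, 9.0, 77.0, 66.0, 236.0, 323.0, 373.0, 429.0, 650.0, 687.0, 857.0, 659.0, 506.0, 0.0 m³/s.
ΣQ_DR = 4872 m³/s.
With Δt = 3 h = 10800 s, V = ΣQ_DR · Δt = 4872 × 10800 = 5.26 × 10^7 m³.

V ≈ 5.26 × 10^7 m³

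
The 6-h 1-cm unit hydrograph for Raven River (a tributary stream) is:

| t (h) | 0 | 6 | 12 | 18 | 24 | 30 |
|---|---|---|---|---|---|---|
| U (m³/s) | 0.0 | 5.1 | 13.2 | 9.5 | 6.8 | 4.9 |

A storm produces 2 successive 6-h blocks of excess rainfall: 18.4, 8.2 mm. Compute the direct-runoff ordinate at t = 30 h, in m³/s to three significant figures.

By discrete convolution, Q_j = Σ (P_i / 10 mm) · U_{j−i}.
At t = 30 h (j=5): Q = (18.4/10)·4.9 + (8.2/10)·6.8 = 14.6 m³/s.

Q ≈ 14.6 m³/s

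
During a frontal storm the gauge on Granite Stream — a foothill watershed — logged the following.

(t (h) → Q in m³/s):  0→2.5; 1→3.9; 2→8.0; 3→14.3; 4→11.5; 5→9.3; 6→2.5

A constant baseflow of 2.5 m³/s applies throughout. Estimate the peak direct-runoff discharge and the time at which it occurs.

Q_p = 11.8 m³/s at t = 3 h

Subtracting baseflow gives direct-runoff ordinates: 0.0, 1.4, 5.5, 11.8, 9.0, 6.8, 0.0 m³/s.
The maximum is 11.8 m³/s, occurring at the reading for t = 3 h.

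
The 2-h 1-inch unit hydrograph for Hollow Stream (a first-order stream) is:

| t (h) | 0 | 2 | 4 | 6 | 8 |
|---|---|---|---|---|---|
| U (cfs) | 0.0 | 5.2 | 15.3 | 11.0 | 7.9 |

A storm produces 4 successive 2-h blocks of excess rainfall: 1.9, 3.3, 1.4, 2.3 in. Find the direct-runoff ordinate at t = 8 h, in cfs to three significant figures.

Q ≈ 84.7 cfs

By discrete convolution, Q_j = Σ (P_i / 1 in) · U_{j−i}.
At t = 8 h (j=4): Q = (1.9/1)·7.9 + (3.3/1)·11.0 + (1.4/1)·15.3 + (2.3/1)·5.2 = 84.7 cfs.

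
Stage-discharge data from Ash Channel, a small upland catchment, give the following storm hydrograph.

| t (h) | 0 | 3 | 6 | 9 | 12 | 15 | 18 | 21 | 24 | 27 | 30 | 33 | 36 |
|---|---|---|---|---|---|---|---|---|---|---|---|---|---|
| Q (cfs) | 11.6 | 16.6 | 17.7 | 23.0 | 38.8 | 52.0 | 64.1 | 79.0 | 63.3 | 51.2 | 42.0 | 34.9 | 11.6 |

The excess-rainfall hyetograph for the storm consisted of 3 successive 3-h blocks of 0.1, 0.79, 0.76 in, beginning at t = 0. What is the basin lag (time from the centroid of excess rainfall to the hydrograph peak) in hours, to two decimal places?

Centroid of excess rainfall: t_c = Σ P_i·t̄_i / ΣP_i = 5.7000 h (block centres at 1.5, 4.5, 7.5 h).
Hydrograph peak occurs at t = 21 h, so basin lag t_L = 21 − 5.7000 = 15.30 h.

t_L ≈ 15.30 h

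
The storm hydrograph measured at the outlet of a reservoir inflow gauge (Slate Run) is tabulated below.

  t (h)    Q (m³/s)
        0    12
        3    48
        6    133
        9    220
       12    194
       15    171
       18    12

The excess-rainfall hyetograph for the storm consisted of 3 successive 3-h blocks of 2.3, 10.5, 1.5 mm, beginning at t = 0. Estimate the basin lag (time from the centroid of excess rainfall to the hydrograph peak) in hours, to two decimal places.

Centroid of excess rainfall: t_c = Σ P_i·t̄_i / ΣP_i = 4.3322 h (block centres at 1.5, 4.5, 7.5 h).
Hydrograph peak occurs at t = 9 h, so basin lag t_L = 9 − 4.3322 = 4.67 h.

t_L ≈ 4.67 h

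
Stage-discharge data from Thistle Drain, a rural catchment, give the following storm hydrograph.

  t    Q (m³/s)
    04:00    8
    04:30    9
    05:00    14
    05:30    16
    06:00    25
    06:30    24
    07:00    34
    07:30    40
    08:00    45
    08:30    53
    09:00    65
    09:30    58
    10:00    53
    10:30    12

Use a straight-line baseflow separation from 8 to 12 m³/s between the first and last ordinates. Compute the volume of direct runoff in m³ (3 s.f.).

Direct-runoff ordinates (Q − Q_b): 0.00, 0.69, 5.38, 7.08, 15.77, 14.46, 24.15, 29.85, 34.54, 42.23, 53.92, 46.62, 41.31, 0.00 m³/s.
ΣQ_DR = 316.0 m³/s.
With Δt = 0.5 h = 1800 s, V = ΣQ_DR · Δt = 316.0 × 1800 = 5.69 × 10^5 m³.

V ≈ 5.69 × 10^5 m³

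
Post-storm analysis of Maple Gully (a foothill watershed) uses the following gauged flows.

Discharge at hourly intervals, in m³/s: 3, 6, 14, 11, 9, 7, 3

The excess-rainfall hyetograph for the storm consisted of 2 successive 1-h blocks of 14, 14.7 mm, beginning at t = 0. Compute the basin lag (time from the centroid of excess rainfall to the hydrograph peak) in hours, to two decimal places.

Centroid of excess rainfall: t_c = Σ P_i·t̄_i / ΣP_i = 1.0122 h (block centres at 0.5, 1.5 h).
Hydrograph peak occurs at t = 2 h, so basin lag t_L = 2 − 1.0122 = 0.99 h.

t_L ≈ 0.99 h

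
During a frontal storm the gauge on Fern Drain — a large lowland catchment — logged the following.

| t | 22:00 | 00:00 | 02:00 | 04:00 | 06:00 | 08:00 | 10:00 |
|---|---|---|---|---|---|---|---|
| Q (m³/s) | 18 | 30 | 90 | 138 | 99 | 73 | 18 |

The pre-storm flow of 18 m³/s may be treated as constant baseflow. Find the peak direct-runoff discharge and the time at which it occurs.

Subtracting baseflow gives direct-runoff ordinates: 0.0, 12.0, 72.0, 120.0, 81.0, 55.0, 0.0 m³/s.
The maximum is 120.0 m³/s, occurring at the reading for t = 04:00.

Q_p = 120.0 m³/s at t = 04:00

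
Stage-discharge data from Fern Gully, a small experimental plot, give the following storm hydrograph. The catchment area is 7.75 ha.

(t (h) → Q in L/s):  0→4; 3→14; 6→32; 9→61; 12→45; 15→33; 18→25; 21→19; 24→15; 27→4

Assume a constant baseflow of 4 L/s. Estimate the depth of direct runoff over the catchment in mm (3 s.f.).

d ≈ 29.5 mm

Direct runoff: 0.0, 10.0, 28.0, 57.0, 41.0, 29.0, 21.0, 15.0, 11.0, 0.0 L/s; ΣQ_DR = 212.0 L/s.
V = ΣQ_DR · Δt = 212.0 × 10800 s = 2.290 × 10^6 L.
Over A = 7.75 ha, depth = V / A = 29.5 mm.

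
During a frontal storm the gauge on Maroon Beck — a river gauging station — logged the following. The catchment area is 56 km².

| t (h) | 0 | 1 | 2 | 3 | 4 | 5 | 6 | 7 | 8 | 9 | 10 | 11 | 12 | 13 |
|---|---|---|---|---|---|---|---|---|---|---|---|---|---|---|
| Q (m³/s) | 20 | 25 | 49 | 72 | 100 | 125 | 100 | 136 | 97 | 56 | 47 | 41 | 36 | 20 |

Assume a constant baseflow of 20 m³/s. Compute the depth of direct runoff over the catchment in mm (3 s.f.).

d ≈ 41.4 mm

Direct runoff: 0.0, 5.0, 29.0, 52.0, 80.0, 105.0, 80.0, 116.0, 77.0, 36.0, 27.0, 21.0, 16.0, 0.0 m³/s; ΣQ_DR = 644.0 m³/s.
V = ΣQ_DR · Δt = 644.0 × 3600 s = 2.318 × 10^6 m³.
Over A = 56 km², depth = V / A = 41.4 mm.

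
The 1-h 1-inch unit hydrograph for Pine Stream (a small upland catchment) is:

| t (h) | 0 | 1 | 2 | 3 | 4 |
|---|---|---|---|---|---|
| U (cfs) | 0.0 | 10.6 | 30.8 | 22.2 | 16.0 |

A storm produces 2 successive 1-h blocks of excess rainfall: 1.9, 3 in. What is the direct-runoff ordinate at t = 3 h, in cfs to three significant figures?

Q ≈ 135 cfs

By discrete convolution, Q_j = Σ (P_i / 1 in) · U_{j−i}.
At t = 3 h (j=3): Q = (1.9/1)·22.2 + (3/1)·30.8 = 135 cfs.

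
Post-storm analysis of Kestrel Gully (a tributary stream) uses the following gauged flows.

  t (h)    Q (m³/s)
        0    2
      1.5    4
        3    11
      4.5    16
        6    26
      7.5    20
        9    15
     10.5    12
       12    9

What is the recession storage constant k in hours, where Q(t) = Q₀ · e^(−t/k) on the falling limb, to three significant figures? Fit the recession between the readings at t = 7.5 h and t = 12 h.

k ≈ 5.64 h

On the falling limb, Q drops from 20 to 9 m³/s between t = 7.5 h and t = 12 h (Δt = 4.5 h).
k = −Δt / ln(Q₂/Q₁) = −4.5 / ln(9/20) = 5.64 h.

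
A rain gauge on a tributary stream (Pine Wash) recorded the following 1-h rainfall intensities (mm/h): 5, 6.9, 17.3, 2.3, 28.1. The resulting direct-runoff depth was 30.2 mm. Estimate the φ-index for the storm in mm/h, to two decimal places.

Only the 2 blocks with intensity above φ contribute runoff: 17.3, 28.1 mm/h.
Σ(I−φ)·Δt = d  ⇒  (17.3+28.1 − 2φ)·1 = 30.2
φ = (45.40 − 30.2/1) / 2 = 7.60 mm/h.

φ ≈ 7.60 mm/h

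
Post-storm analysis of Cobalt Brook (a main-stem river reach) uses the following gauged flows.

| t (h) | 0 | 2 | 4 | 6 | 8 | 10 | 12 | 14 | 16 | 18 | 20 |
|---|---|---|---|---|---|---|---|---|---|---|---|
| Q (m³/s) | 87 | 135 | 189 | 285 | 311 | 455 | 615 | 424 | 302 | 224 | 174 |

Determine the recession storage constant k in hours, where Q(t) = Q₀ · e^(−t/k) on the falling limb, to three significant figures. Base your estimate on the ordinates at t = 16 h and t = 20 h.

k ≈ 7.25 h

On the falling limb, Q drops from 302 to 174 m³/s between t = 16 h and t = 20 h (Δt = 4 h).
k = −Δt / ln(Q₂/Q₁) = −4 / ln(174/302) = 7.25 h.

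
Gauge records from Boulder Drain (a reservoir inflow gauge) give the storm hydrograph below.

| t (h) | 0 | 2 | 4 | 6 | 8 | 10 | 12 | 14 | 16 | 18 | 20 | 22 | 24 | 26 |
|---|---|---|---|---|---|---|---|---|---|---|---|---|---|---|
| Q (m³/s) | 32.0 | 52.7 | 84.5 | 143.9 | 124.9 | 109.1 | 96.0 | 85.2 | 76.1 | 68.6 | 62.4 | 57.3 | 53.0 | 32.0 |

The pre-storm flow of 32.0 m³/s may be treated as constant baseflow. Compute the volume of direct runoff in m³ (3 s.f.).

V ≈ 4.53 × 10^6 m³

Direct-runoff ordinates (Q − Q_b): 0.0, 20.7, 52.5, 111.9, 92.9, 77.1, 64.0, 53.2, 44.1, 36.6, 30.4, 25.3, 21.0, 0.0 m³/s.
ΣQ_DR = 629.7 m³/s.
With Δt = 2 h = 7200 s, V = ΣQ_DR · Δt = 629.7 × 7200 = 4.53 × 10^6 m³.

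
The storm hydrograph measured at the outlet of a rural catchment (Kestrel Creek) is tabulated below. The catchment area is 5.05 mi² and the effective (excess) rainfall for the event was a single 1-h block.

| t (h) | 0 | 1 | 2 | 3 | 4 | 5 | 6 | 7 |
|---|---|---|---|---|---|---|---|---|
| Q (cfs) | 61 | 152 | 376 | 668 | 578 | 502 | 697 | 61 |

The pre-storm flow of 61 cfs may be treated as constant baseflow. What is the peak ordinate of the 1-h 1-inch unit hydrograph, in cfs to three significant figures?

U_p ≈ 795 cfs

Direct runoff: 0.0, 91.0, 315.0, 607.0, 517.0, 441.0, 636.0, 0.0 cfs; ΣQ_DR = 2607 cfs, peak = 636.0 cfs.
Runoff depth d = ΣQ_DR·Δt / A = 2607 × 3600 / (5.05 mi²) = 0.8000 in.
The 1-inch UH is the DRH scaled by (1 in)/d, so U_p = 636.0 × 1/0.8000 = 795 cfs.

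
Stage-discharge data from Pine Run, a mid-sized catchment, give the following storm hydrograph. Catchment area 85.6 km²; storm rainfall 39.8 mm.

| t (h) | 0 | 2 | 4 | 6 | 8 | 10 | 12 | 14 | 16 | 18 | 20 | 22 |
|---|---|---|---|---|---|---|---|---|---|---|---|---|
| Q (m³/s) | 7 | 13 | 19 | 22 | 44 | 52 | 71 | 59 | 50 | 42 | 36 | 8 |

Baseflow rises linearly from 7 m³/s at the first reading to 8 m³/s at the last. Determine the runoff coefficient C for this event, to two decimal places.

C ≈ 0.70

ΣQ_DR = 333.0 m³/s; V = ΣQ_DR·Δt = 2.398 × 10^6 m³.
Runoff depth d = V / A = 28.01 mm.
C = d / P = 28.01 / 39.8 = 0.70.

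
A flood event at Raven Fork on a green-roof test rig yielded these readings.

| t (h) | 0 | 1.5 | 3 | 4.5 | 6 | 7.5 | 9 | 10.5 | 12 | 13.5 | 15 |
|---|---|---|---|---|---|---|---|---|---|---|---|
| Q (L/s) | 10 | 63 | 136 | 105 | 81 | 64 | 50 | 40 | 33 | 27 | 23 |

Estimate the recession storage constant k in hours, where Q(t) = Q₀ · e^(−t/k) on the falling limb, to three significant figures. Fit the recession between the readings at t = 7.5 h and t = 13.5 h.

k ≈ 6.95 h

On the falling limb, Q drops from 64 to 27 L/s between t = 7.5 h and t = 13.5 h (Δt = 6 h).
k = −Δt / ln(Q₂/Q₁) = −6 / ln(27/64) = 6.95 h.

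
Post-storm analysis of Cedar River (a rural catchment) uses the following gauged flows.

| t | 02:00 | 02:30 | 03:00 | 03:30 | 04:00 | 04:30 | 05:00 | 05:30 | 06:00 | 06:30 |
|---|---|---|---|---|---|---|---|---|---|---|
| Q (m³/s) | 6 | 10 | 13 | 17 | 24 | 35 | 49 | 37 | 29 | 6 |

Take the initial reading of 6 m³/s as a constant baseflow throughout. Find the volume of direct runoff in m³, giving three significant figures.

Direct-runoff ordinates (Q − Q_b): 0.0, 4.0, 7.0, 11.0, 18.0, 29.0, 43.0, 31.0, 23.0, 0.0 m³/s.
ΣQ_DR = 166.0 m³/s.
With Δt = 0.5 h = 1800 s, V = ΣQ_DR · Δt = 166.0 × 1800 = 2.99 × 10^5 m³.

V ≈ 2.99 × 10^5 m³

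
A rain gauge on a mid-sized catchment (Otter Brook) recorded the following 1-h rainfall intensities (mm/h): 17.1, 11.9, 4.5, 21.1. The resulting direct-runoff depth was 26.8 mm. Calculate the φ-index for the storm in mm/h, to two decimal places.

φ ≈ 7.77 mm/h

Only the 3 blocks with intensity above φ contribute runoff: 17.1, 11.9, 21.1 mm/h.
Σ(I−φ)·Δt = d  ⇒  (17.1+11.9+21.1 − 3φ)·1 = 26.8
φ = (50.10 − 26.8/1) / 3 = 7.77 mm/h.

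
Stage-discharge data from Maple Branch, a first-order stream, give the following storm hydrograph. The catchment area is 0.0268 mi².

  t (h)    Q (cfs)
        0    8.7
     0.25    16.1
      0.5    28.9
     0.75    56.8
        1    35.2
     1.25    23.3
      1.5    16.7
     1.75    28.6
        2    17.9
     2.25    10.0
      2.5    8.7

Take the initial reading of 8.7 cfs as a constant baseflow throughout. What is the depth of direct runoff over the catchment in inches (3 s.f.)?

d ≈ 2.24 in

Direct runoff: 0.0, 7.4, 20.2, 48.1, 26.5, 14.6, 8.0, 19.9, 9.2, 1.3, 0.0 cfs; ΣQ_DR = 155.2 cfs.
V = ΣQ_DR · Δt = 155.2 × 900 s = 1.397 × 10^5 ft³.
Over A = 0.0268 mi², depth = V / A = 2.24 in.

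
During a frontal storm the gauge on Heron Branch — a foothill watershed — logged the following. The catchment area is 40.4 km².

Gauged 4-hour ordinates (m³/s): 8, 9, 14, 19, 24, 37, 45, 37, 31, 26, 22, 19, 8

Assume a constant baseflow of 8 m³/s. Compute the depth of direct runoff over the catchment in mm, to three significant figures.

d ≈ 69.5 mm

Direct runoff: 0.0, 1.0, 6.0, 11.0, 16.0, 29.0, 37.0, 29.0, 23.0, 18.0, 14.0, 11.0, 0.0 m³/s; ΣQ_DR = 195.0 m³/s.
V = ΣQ_DR · Δt = 195.0 × 14400 s = 2.808 × 10^6 m³.
Over A = 40.4 km², depth = V / A = 69.5 mm.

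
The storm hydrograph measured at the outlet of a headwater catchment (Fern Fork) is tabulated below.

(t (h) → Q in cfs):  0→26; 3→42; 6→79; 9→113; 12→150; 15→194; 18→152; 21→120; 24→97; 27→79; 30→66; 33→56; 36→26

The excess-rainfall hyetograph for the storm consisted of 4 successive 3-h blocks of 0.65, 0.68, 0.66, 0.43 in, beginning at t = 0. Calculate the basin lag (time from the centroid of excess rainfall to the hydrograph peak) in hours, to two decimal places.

t_L ≈ 9.42 h

Centroid of excess rainfall: t_c = Σ P_i·t̄_i / ΣP_i = 5.5785 h (block centres at 1.5, 4.5, 7.5, 10.5 h).
Hydrograph peak occurs at t = 15 h, so basin lag t_L = 15 − 5.5785 = 9.42 h.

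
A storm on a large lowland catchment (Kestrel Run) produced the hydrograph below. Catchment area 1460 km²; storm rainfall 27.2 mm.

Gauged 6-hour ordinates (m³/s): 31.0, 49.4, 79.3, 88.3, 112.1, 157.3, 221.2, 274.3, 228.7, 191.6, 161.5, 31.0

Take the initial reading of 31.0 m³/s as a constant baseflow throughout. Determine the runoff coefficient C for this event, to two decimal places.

ΣQ_DR = 1254 m³/s; V = ΣQ_DR·Δt = 2.708 × 10^7 m³.
Runoff depth d = V / A = 18.55 mm.
C = d / P = 18.55 / 27.2 = 0.68.

C ≈ 0.68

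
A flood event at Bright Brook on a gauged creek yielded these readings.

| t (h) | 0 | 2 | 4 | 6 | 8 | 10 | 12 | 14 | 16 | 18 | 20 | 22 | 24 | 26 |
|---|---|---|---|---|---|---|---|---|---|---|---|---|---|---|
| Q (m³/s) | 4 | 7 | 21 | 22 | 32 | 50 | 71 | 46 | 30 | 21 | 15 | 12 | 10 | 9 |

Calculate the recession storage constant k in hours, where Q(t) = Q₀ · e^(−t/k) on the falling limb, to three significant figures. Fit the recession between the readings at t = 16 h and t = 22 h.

k ≈ 6.55 h

On the falling limb, Q drops from 30 to 12 m³/s between t = 16 h and t = 22 h (Δt = 6 h).
k = −Δt / ln(Q₂/Q₁) = −6 / ln(12/30) = 6.55 h.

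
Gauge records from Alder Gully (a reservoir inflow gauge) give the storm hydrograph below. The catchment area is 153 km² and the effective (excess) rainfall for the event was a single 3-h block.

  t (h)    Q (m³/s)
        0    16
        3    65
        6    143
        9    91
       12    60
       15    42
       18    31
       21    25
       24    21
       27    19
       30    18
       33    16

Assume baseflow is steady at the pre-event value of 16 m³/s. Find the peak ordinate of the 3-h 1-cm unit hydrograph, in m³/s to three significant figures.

Direct runoff: 0.0, 49.0, 127.0, 75.0, 44.0, 26.0, 15.0, 9.0, 5.0, 3.0, 2.0, 0.0 m³/s; ΣQ_DR = 355.0 m³/s, peak = 127.0 m³/s.
Runoff depth d = ΣQ_DR·Δt / A = 355.0 × 10800 / (153 km²) = 25.06 mm.
The 1-cm UH is the DRH scaled by (10 mm)/d, so U_p = 127.0 × 10/25.06 = 50.7 m³/s.

U_p ≈ 50.7 m³/s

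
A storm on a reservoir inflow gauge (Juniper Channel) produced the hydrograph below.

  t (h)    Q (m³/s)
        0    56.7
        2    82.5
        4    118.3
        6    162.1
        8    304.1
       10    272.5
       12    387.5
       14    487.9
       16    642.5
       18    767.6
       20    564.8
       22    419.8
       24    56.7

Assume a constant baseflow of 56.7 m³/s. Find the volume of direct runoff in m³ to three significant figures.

Direct-runoff ordinates (Q − Q_b): 0.0, 25.8, 61.6, 105.4, 247.4, 215.8, 330.8, 431.2, 585.8, 710.9, 508.1, 363.1, 0.0 m³/s.
ΣQ_DR = 3586 m³/s.
With Δt = 2 h = 7200 s, V = ΣQ_DR · Δt = 3586 × 7200 = 2.58 × 10^7 m³.

V ≈ 2.58 × 10^7 m³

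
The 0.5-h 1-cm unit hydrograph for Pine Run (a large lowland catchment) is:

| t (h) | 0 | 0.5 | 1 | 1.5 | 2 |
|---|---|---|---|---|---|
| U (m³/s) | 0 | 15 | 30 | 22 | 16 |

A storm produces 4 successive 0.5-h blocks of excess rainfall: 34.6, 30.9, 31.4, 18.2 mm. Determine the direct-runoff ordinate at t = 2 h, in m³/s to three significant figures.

Q ≈ 245 m³/s

By discrete convolution, Q_j = Σ (P_i / 10 mm) · U_{j−i}.
At t = 2 h (j=4): Q = (34.6/10)·16 + (30.9/10)·22 + (31.4/10)·30 + (18.2/10)·15 = 245 m³/s.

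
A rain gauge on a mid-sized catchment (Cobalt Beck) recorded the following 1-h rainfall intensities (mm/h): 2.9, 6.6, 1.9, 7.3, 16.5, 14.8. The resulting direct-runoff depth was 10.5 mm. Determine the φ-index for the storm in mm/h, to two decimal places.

φ ≈ 10.40 mm/h

Only the 2 blocks with intensity above φ contribute runoff: 16.5, 14.8 mm/h.
Σ(I−φ)·Δt = d  ⇒  (16.5+14.8 − 2φ)·1 = 10.5
φ = (31.30 − 10.5/1) / 2 = 10.40 mm/h.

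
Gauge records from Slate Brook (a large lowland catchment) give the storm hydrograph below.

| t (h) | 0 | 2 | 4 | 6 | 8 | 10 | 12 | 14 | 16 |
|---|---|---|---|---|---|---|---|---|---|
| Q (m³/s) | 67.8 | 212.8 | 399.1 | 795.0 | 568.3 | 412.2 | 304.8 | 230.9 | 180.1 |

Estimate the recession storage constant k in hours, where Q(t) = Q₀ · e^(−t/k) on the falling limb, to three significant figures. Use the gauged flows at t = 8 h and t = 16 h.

On the falling limb, Q drops from 568.3 to 180.1 m³/s between t = 8 h and t = 16 h (Δt = 8 h).
k = −Δt / ln(Q₂/Q₁) = −8 / ln(180.1/568.3) = 6.96 h.

k ≈ 6.96 h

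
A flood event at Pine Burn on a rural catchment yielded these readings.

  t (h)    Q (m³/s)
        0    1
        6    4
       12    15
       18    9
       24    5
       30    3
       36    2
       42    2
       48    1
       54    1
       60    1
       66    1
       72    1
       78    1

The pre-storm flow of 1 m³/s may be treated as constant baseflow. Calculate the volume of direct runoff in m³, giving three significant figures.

V ≈ 7.13 × 10^5 m³

Direct-runoff ordinates (Q − Q_b): 0.0, 3.0, 14.0, 8.0, 4.0, 2.0, 1.0, 1.0, 0.0, 0.0, 0.0, 0.0, 0.0, 0.0 m³/s.
ΣQ_DR = 33.00 m³/s.
With Δt = 6 h = 21600 s, V = ΣQ_DR · Δt = 33.00 × 21600 = 7.13 × 10^5 m³.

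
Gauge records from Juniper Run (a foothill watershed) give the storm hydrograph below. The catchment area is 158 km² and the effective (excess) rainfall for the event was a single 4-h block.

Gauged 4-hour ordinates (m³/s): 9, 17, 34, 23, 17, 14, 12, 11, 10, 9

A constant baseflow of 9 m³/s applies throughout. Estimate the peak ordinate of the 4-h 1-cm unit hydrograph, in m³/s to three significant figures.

U_p ≈ 41.6 m³/s

Direct runoff: 0.0, 8.0, 25.0, 14.0, 8.0, 5.0, 3.0, 2.0, 1.0, 0.0 m³/s; ΣQ_DR = 66.00 m³/s, peak = 25.0 m³/s.
Runoff depth d = ΣQ_DR·Δt / A = 66.00 × 14400 / (158 km²) = 6.015 mm.
The 1-cm UH is the DRH scaled by (10 mm)/d, so U_p = 25.0 × 10/6.015 = 41.6 m³/s.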